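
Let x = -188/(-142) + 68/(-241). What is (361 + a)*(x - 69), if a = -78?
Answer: -329081739/17111 ≈ -19232.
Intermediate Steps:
x = 17826/17111 (x = -188*(-1/142) + 68*(-1/241) = 94/71 - 68/241 = 17826/17111 ≈ 1.0418)
(361 + a)*(x - 69) = (361 - 78)*(17826/17111 - 69) = 283*(-1162833/17111) = -329081739/17111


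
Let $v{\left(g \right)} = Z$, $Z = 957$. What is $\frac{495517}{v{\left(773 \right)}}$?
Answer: $\frac{45047}{87} \approx 517.78$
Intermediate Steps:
$v{\left(g \right)} = 957$
$\frac{495517}{v{\left(773 \right)}} = \frac{495517}{957} = 495517 \cdot \frac{1}{957} = \frac{45047}{87}$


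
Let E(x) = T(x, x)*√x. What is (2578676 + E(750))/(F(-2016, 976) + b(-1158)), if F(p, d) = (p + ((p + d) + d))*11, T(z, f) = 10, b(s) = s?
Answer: -1289338/12019 - 25*√30/12019 ≈ -107.29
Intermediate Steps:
F(p, d) = 22*d + 22*p (F(p, d) = (p + ((d + p) + d))*11 = (p + (p + 2*d))*11 = (2*d + 2*p)*11 = 22*d + 22*p)
E(x) = 10*√x
(2578676 + E(750))/(F(-2016, 976) + b(-1158)) = (2578676 + 10*√750)/((22*976 + 22*(-2016)) - 1158) = (2578676 + 10*(5*√30))/((21472 - 44352) - 1158) = (2578676 + 50*√30)/(-22880 - 1158) = (2578676 + 50*√30)/(-24038) = (2578676 + 50*√30)*(-1/24038) = -1289338/12019 - 25*√30/12019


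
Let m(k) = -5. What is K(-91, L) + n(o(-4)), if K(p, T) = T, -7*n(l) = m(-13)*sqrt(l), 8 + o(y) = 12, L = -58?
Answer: -396/7 ≈ -56.571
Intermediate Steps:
o(y) = 4 (o(y) = -8 + 12 = 4)
n(l) = 5*sqrt(l)/7 (n(l) = -(-5)*sqrt(l)/7 = 5*sqrt(l)/7)
K(-91, L) + n(o(-4)) = -58 + 5*sqrt(4)/7 = -58 + (5/7)*2 = -58 + 10/7 = -396/7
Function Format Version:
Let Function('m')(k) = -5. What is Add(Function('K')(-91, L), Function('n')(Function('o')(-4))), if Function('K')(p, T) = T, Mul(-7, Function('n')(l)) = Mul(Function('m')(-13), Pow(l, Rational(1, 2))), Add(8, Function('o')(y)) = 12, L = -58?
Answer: Rational(-396, 7) ≈ -56.571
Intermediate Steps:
Function('o')(y) = 4 (Function('o')(y) = Add(-8, 12) = 4)
Function('n')(l) = Mul(Rational(5, 7), Pow(l, Rational(1, 2))) (Function('n')(l) = Mul(Rational(-1, 7), Mul(-5, Pow(l, Rational(1, 2)))) = Mul(Rational(5, 7), Pow(l, Rational(1, 2))))
Add(Function('K')(-91, L), Function('n')(Function('o')(-4))) = Add(-58, Mul(Rational(5, 7), Pow(4, Rational(1, 2)))) = Add(-58, Mul(Rational(5, 7), 2)) = Add(-58, Rational(10, 7)) = Rational(-396, 7)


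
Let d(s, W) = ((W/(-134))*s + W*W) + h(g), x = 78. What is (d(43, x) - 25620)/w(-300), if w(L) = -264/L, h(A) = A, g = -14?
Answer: -32788175/1474 ≈ -22244.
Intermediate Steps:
d(s, W) = -14 + W**2 - W*s/134 (d(s, W) = ((W/(-134))*s + W*W) - 14 = ((W*(-1/134))*s + W**2) - 14 = ((-W/134)*s + W**2) - 14 = (-W*s/134 + W**2) - 14 = (W**2 - W*s/134) - 14 = -14 + W**2 - W*s/134)
(d(43, x) - 25620)/w(-300) = ((-14 + 78**2 - 1/134*78*43) - 25620)/((-264/(-300))) = ((-14 + 6084 - 1677/67) - 25620)/((-264*(-1/300))) = (405013/67 - 25620)/(22/25) = -1311527/67*25/22 = -32788175/1474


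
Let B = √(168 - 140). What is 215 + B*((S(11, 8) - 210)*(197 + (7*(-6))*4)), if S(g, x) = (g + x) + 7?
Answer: 215 - 10672*√7 ≈ -28020.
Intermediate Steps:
B = 2*√7 (B = √28 = 2*√7 ≈ 5.2915)
S(g, x) = 7 + g + x
215 + B*((S(11, 8) - 210)*(197 + (7*(-6))*4)) = 215 + (2*√7)*(((7 + 11 + 8) - 210)*(197 + (7*(-6))*4)) = 215 + (2*√7)*((26 - 210)*(197 - 42*4)) = 215 + (2*√7)*(-184*(197 - 168)) = 215 + (2*√7)*(-184*29) = 215 + (2*√7)*(-5336) = 215 - 10672*√7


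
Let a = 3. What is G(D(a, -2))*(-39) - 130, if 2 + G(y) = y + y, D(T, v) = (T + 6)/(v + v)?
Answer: 247/2 ≈ 123.50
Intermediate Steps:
D(T, v) = (6 + T)/(2*v) (D(T, v) = (6 + T)/((2*v)) = (6 + T)*(1/(2*v)) = (6 + T)/(2*v))
G(y) = -2 + 2*y (G(y) = -2 + (y + y) = -2 + 2*y)
G(D(a, -2))*(-39) - 130 = (-2 + 2*((1/2)*(6 + 3)/(-2)))*(-39) - 130 = (-2 + 2*((1/2)*(-1/2)*9))*(-39) - 130 = (-2 + 2*(-9/4))*(-39) - 130 = (-2 - 9/2)*(-39) - 130 = -13/2*(-39) - 130 = 507/2 - 130 = 247/2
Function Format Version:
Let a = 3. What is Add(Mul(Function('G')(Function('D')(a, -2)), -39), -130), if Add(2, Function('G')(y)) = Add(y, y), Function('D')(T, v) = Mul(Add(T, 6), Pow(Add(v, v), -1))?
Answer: Rational(247, 2) ≈ 123.50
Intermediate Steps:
Function('D')(T, v) = Mul(Rational(1, 2), Pow(v, -1), Add(6, T)) (Function('D')(T, v) = Mul(Add(6, T), Pow(Mul(2, v), -1)) = Mul(Add(6, T), Mul(Rational(1, 2), Pow(v, -1))) = Mul(Rational(1, 2), Pow(v, -1), Add(6, T)))
Function('G')(y) = Add(-2, Mul(2, y)) (Function('G')(y) = Add(-2, Add(y, y)) = Add(-2, Mul(2, y)))
Add(Mul(Function('G')(Function('D')(a, -2)), -39), -130) = Add(Mul(Add(-2, Mul(2, Mul(Rational(1, 2), Pow(-2, -1), Add(6, 3)))), -39), -130) = Add(Mul(Add(-2, Mul(2, Mul(Rational(1, 2), Rational(-1, 2), 9))), -39), -130) = Add(Mul(Add(-2, Mul(2, Rational(-9, 4))), -39), -130) = Add(Mul(Add(-2, Rational(-9, 2)), -39), -130) = Add(Mul(Rational(-13, 2), -39), -130) = Add(Rational(507, 2), -130) = Rational(247, 2)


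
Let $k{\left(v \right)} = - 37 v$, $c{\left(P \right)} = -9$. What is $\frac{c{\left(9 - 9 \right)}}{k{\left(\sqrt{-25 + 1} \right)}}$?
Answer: $- \frac{3 i \sqrt{6}}{148} \approx - 0.049652 i$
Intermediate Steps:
$\frac{c{\left(9 - 9 \right)}}{k{\left(\sqrt{-25 + 1} \right)}} = - \frac{9}{\left(-37\right) \sqrt{-25 + 1}} = - \frac{9}{\left(-37\right) \sqrt{-24}} = - \frac{9}{\left(-37\right) 2 i \sqrt{6}} = - \frac{9}{\left(-74\right) i \sqrt{6}} = - 9 \frac{i \sqrt{6}}{444} = - \frac{3 i \sqrt{6}}{148}$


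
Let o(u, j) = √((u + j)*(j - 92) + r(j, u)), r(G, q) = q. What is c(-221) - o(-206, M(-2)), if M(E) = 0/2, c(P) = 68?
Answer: 68 - √18746 ≈ -68.916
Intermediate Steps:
M(E) = 0 (M(E) = 0*(½) = 0)
o(u, j) = √(u + (-92 + j)*(j + u)) (o(u, j) = √((u + j)*(j - 92) + u) = √((j + u)*(-92 + j) + u) = √((-92 + j)*(j + u) + u) = √(u + (-92 + j)*(j + u)))
c(-221) - o(-206, M(-2)) = 68 - √(0² - 92*0 - 91*(-206) + 0*(-206)) = 68 - √(0 + 0 + 18746 + 0) = 68 - √18746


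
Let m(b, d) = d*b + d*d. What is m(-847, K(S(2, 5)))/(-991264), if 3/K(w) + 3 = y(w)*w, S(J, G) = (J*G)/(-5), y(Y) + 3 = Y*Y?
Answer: -6357/12390800 ≈ -0.00051304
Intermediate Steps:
y(Y) = -3 + Y² (y(Y) = -3 + Y*Y = -3 + Y²)
S(J, G) = -G*J/5 (S(J, G) = (G*J)*(-⅕) = -G*J/5)
K(w) = 3/(-3 + w*(-3 + w²)) (K(w) = 3/(-3 + (-3 + w²)*w) = 3/(-3 + w*(-3 + w²)))
m(b, d) = d² + b*d (m(b, d) = b*d + d² = d² + b*d)
m(-847, K(S(2, 5)))/(-991264) = ((3/(-3 + (-⅕*5*2)*(-3 + (-⅕*5*2)²)))*(-847 + 3/(-3 + (-⅕*5*2)*(-3 + (-⅕*5*2)²))))/(-991264) = ((3/(-3 - 2*(-3 + (-2)²)))*(-847 + 3/(-3 - 2*(-3 + (-2)²))))*(-1/991264) = ((3/(-3 - 2*(-3 + 4)))*(-847 + 3/(-3 - 2*(-3 + 4))))*(-1/991264) = ((3/(-3 - 2*1))*(-847 + 3/(-3 - 2*1)))*(-1/991264) = ((3/(-3 - 2))*(-847 + 3/(-3 - 2)))*(-1/991264) = ((3/(-5))*(-847 + 3/(-5)))*(-1/991264) = ((3*(-⅕))*(-847 + 3*(-⅕)))*(-1/991264) = -3*(-847 - ⅗)/5*(-1/991264) = -⅗*(-4238/5)*(-1/991264) = (12714/25)*(-1/991264) = -6357/12390800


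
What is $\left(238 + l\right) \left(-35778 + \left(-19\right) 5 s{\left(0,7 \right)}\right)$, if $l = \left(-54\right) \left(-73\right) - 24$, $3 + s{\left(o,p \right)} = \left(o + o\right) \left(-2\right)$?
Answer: $-147508908$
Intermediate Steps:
$s{\left(o,p \right)} = -3 - 4 o$ ($s{\left(o,p \right)} = -3 + \left(o + o\right) \left(-2\right) = -3 + 2 o \left(-2\right) = -3 - 4 o$)
$l = 3918$ ($l = 3942 - 24 = 3918$)
$\left(238 + l\right) \left(-35778 + \left(-19\right) 5 s{\left(0,7 \right)}\right) = \left(238 + 3918\right) \left(-35778 + \left(-19\right) 5 \left(-3 - 0\right)\right) = 4156 \left(-35778 - 95 \left(-3 + 0\right)\right) = 4156 \left(-35778 - -285\right) = 4156 \left(-35778 + 285\right) = 4156 \left(-35493\right) = -147508908$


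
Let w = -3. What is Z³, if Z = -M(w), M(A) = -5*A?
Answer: -3375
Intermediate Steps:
Z = -15 (Z = -(-5)*(-3) = -1*15 = -15)
Z³ = (-15)³ = -3375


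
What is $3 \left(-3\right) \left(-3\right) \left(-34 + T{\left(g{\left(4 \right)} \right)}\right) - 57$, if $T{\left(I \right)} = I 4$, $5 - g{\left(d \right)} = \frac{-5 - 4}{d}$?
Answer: $-192$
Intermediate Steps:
$g{\left(d \right)} = 5 + \frac{9}{d}$ ($g{\left(d \right)} = 5 - \frac{-5 - 4}{d} = 5 - - \frac{9}{d} = 5 + \frac{9}{d}$)
$T{\left(I \right)} = 4 I$
$3 \left(-3\right) \left(-3\right) \left(-34 + T{\left(g{\left(4 \right)} \right)}\right) - 57 = 3 \left(-3\right) \left(-3\right) \left(-34 + 4 \left(5 + \frac{9}{4}\right)\right) - 57 = \left(-9\right) \left(-3\right) \left(-34 + 4 \left(5 + 9 \cdot \frac{1}{4}\right)\right) - 57 = 27 \left(-34 + 4 \left(5 + \frac{9}{4}\right)\right) - 57 = 27 \left(-34 + 4 \cdot \frac{29}{4}\right) - 57 = 27 \left(-34 + 29\right) - 57 = 27 \left(-5\right) - 57 = -135 - 57 = -192$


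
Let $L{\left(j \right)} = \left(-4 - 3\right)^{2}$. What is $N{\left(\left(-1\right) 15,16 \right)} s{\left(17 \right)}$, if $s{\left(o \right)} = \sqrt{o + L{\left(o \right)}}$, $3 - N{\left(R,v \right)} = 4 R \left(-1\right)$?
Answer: $- 57 \sqrt{66} \approx -463.07$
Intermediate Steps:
$N{\left(R,v \right)} = 3 + 4 R$ ($N{\left(R,v \right)} = 3 - 4 R \left(-1\right) = 3 - - 4 R = 3 + 4 R$)
$L{\left(j \right)} = 49$ ($L{\left(j \right)} = \left(-7\right)^{2} = 49$)
$s{\left(o \right)} = \sqrt{49 + o}$ ($s{\left(o \right)} = \sqrt{o + 49} = \sqrt{49 + o}$)
$N{\left(\left(-1\right) 15,16 \right)} s{\left(17 \right)} = \left(3 + 4 \left(\left(-1\right) 15\right)\right) \sqrt{49 + 17} = \left(3 + 4 \left(-15\right)\right) \sqrt{66} = \left(3 - 60\right) \sqrt{66} = - 57 \sqrt{66}$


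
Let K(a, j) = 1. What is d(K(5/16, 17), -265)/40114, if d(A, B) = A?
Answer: 1/40114 ≈ 2.4929e-5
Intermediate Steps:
d(K(5/16, 17), -265)/40114 = 1/40114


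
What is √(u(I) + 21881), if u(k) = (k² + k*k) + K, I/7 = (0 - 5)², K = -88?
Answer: 3*√9227 ≈ 288.17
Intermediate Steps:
I = 175 (I = 7*(0 - 5)² = 7*(-5)² = 7*25 = 175)
u(k) = -88 + 2*k² (u(k) = (k² + k*k) - 88 = (k² + k²) - 88 = 2*k² - 88 = -88 + 2*k²)
√(u(I) + 21881) = √((-88 + 2*175²) + 21881) = √((-88 + 2*30625) + 21881) = √((-88 + 61250) + 21881) = √(61162 + 21881) = √83043 = 3*√9227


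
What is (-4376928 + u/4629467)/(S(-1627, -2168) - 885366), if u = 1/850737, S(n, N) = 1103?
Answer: 17238350892604046111/3482633453268304077 ≈ 4.9498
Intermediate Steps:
u = 1/850737 ≈ 1.1755e-6
(-4376928 + u/4629467)/(S(-1627, -2168) - 885366) = (-4376928 + (1/850737)/4629467)/(1103 - 885366) = (-4376928 + (1/850737)*(1/4629467))/(-884263) = (-4376928 + 1/3938458867179)*(-1/884263) = -17238350892604046111/3938458867179*(-1/884263) = 17238350892604046111/3482633453268304077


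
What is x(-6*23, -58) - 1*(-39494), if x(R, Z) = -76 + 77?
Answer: 39495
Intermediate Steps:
x(R, Z) = 1
x(-6*23, -58) - 1*(-39494) = 1 - 1*(-39494) = 1 + 39494 = 39495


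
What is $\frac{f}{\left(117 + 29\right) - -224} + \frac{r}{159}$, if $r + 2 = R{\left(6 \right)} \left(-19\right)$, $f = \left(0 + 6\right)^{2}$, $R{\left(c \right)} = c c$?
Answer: $- \frac{124048}{29415} \approx -4.2172$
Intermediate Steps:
$R{\left(c \right)} = c^{2}$
$f = 36$ ($f = 6^{2} = 36$)
$r = -686$ ($r = -2 + 6^{2} \left(-19\right) = -2 + 36 \left(-19\right) = -2 - 684 = -686$)
$\frac{f}{\left(117 + 29\right) - -224} + \frac{r}{159} = \frac{36}{\left(117 + 29\right) - -224} - \frac{686}{159} = \frac{36}{146 + 224} - \frac{686}{159} = \frac{36}{370} - \frac{686}{159} = 36 \cdot \frac{1}{370} - \frac{686}{159} = \frac{18}{185} - \frac{686}{159} = - \frac{124048}{29415}$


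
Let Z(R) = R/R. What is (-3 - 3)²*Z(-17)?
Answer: 36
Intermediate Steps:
Z(R) = 1
(-3 - 3)²*Z(-17) = (-3 - 3)²*1 = (-6)²*1 = 36*1 = 36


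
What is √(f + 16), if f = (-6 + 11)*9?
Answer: √61 ≈ 7.8102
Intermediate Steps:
f = 45 (f = 5*9 = 45)
√(f + 16) = √(45 + 16) = √61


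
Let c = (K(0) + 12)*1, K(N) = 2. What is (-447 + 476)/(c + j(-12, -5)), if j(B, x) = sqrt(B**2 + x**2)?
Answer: 29/27 ≈ 1.0741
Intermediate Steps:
c = 14 (c = (2 + 12)*1 = 14*1 = 14)
(-447 + 476)/(c + j(-12, -5)) = (-447 + 476)/(14 + sqrt((-12)**2 + (-5)**2)) = 29/(14 + sqrt(144 + 25)) = 29/(14 + sqrt(169)) = 29/(14 + 13) = 29/27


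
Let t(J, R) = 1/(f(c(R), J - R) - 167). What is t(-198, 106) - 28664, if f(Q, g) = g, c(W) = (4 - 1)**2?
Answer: -13500745/471 ≈ -28664.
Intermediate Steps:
c(W) = 9 (c(W) = 3**2 = 9)
t(J, R) = 1/(-167 + J - R) (t(J, R) = 1/((J - R) - 167) = 1/(-167 + J - R))
t(-198, 106) - 28664 = 1/(-167 - 198 - 1*106) - 28664 = 1/(-167 - 198 - 106) - 28664 = 1/(-471) - 28664 = -1/471 - 28664 = -13500745/471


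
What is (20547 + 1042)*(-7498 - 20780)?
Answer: -610493742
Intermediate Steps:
(20547 + 1042)*(-7498 - 20780) = 21589*(-28278) = -610493742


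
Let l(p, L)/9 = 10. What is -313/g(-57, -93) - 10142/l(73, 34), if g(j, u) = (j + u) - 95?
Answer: -245662/2205 ≈ -111.41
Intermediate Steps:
g(j, u) = -95 + j + u
l(p, L) = 90 (l(p, L) = 9*10 = 90)
-313/g(-57, -93) - 10142/l(73, 34) = -313/(-95 - 57 - 93) - 10142/90 = -313/(-245) - 10142*1/90 = -313*(-1/245) - 5071/45 = 313/245 - 5071/45 = -245662/2205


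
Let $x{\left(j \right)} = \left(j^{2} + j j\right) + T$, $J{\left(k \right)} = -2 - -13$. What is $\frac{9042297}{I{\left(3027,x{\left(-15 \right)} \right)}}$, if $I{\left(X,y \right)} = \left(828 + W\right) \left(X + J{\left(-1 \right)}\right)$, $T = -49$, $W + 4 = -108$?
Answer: $\frac{291687}{70168} \approx 4.157$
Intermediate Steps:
$W = -112$ ($W = -4 - 108 = -112$)
$J{\left(k \right)} = 11$ ($J{\left(k \right)} = -2 + 13 = 11$)
$x{\left(j \right)} = -49 + 2 j^{2}$ ($x{\left(j \right)} = \left(j^{2} + j j\right) - 49 = \left(j^{2} + j^{2}\right) - 49 = 2 j^{2} - 49 = -49 + 2 j^{2}$)
$I{\left(X,y \right)} = 7876 + 716 X$ ($I{\left(X,y \right)} = \left(828 - 112\right) \left(X + 11\right) = 716 \left(11 + X\right) = 7876 + 716 X$)
$\frac{9042297}{I{\left(3027,x{\left(-15 \right)} \right)}} = \frac{9042297}{7876 + 716 \cdot 3027} = \frac{9042297}{7876 + 2167332} = \frac{9042297}{2175208} = 9042297 \cdot \frac{1}{2175208} = \frac{291687}{70168}$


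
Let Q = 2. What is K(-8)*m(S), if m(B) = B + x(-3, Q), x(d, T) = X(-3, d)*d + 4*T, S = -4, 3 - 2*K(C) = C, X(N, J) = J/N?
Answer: 11/2 ≈ 5.5000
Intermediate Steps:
K(C) = 3/2 - C/2
x(d, T) = 4*T - d²/3 (x(d, T) = (d/(-3))*d + 4*T = (d*(-⅓))*d + 4*T = (-d/3)*d + 4*T = -d²/3 + 4*T = 4*T - d²/3)
m(B) = 5 + B (m(B) = B + (4*2 - ⅓*(-3)²) = B + (8 - ⅓*9) = B + (8 - 3) = B + 5 = 5 + B)
K(-8)*m(S) = (3/2 - ½*(-8))*(5 - 4) = (3/2 + 4)*1 = (11/2)*1 = 11/2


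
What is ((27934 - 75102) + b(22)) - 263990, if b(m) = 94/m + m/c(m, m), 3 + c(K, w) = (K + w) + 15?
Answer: -95835227/308 ≈ -3.1115e+5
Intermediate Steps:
c(K, w) = 12 + K + w (c(K, w) = -3 + ((K + w) + 15) = -3 + (15 + K + w) = 12 + K + w)
b(m) = 94/m + m/(12 + 2*m) (b(m) = 94/m + m/(12 + m + m) = 94/m + m/(12 + 2*m))
((27934 - 75102) + b(22)) - 263990 = ((27934 - 75102) + (½)*(1128 + 22² + 188*22)/(22*(6 + 22))) - 263990 = (-47168 + (½)*(1/22)*(1128 + 484 + 4136)/28) - 263990 = (-47168 + (½)*(1/22)*(1/28)*5748) - 263990 = (-47168 + 1437/308) - 263990 = -14526307/308 - 263990 = -95835227/308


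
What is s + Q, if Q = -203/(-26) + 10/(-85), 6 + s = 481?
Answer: 213349/442 ≈ 482.69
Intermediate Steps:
s = 475 (s = -6 + 481 = 475)
Q = 3399/442 (Q = -203*(-1/26) + 10*(-1/85) = 203/26 - 2/17 = 3399/442 ≈ 7.6900)
s + Q = 475 + 3399/442 = 213349/442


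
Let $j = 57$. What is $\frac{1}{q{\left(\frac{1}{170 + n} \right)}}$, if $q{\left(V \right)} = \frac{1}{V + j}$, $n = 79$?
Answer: $\frac{14194}{249} \approx 57.004$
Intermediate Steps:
$q{\left(V \right)} = \frac{1}{57 + V}$ ($q{\left(V \right)} = \frac{1}{V + 57} = \frac{1}{57 + V}$)
$\frac{1}{q{\left(\frac{1}{170 + n} \right)}} = \frac{1}{\frac{1}{57 + \frac{1}{170 + 79}}} = \frac{1}{\frac{1}{57 + \frac{1}{249}}} = \frac{1}{\frac{1}{\frac{14194}{249}}} = \frac{1}{\frac{249}{14194}} = \frac{14194}{249}$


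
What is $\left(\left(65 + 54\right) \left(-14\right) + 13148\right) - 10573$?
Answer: $909$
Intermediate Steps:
$\left(\left(65 + 54\right) \left(-14\right) + 13148\right) - 10573 = \left(119 \left(-14\right) + 13148\right) - 10573 = \left(-1666 + 13148\right) - 10573 = 11482 - 10573 = 909$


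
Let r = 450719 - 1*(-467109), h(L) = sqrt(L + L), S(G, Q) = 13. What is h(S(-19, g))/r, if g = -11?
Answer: sqrt(26)/917828 ≈ 5.5555e-6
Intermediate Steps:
h(L) = sqrt(2)*sqrt(L) (h(L) = sqrt(2*L) = sqrt(2)*sqrt(L))
r = 917828 (r = 450719 + 467109 = 917828)
h(S(-19, g))/r = (sqrt(2)*sqrt(13))/917828 = sqrt(26)*(1/917828) = sqrt(26)/917828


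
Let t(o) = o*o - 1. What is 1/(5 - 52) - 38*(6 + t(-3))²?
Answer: -350057/47 ≈ -7448.0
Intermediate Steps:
t(o) = -1 + o² (t(o) = o² - 1 = -1 + o²)
1/(5 - 52) - 38*(6 + t(-3))² = 1/(5 - 52) - 38*(6 + (-1 + (-3)²))² = 1/(-47) - 38*(6 + (-1 + 9))² = -1/47 - 38*(6 + 8)² = -1/47 - 38*14² = -1/47 - 38*196 = -1/47 - 7448 = -350057/47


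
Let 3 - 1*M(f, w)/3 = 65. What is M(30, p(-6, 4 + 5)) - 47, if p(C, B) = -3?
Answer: -233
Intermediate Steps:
M(f, w) = -186 (M(f, w) = 9 - 3*65 = 9 - 195 = -186)
M(30, p(-6, 4 + 5)) - 47 = -186 - 47 = -233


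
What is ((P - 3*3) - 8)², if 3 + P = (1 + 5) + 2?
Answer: 144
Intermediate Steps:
P = 5 (P = -3 + ((1 + 5) + 2) = -3 + (6 + 2) = -3 + 8 = 5)
((P - 3*3) - 8)² = ((5 - 3*3) - 8)² = ((5 - 9) - 8)² = (-4 - 8)² = (-12)² = 144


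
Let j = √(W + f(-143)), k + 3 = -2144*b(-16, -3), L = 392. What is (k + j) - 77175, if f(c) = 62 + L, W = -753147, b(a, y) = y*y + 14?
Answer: -126490 + I*√752693 ≈ -1.2649e+5 + 867.58*I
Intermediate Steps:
b(a, y) = 14 + y² (b(a, y) = y² + 14 = 14 + y²)
f(c) = 454 (f(c) = 62 + 392 = 454)
k = -49315 (k = -3 - 2144*(14 + (-3)²) = -3 - 2144*(14 + 9) = -3 - 2144*23 = -3 - 49312 = -49315)
j = I*√752693 (j = √(-753147 + 454) = √(-752693) = I*√752693 ≈ 867.58*I)
(k + j) - 77175 = (-49315 + I*√752693) - 77175 = -126490 + I*√752693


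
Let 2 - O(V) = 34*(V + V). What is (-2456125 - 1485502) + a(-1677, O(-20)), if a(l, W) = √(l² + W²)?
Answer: -3941627 + 3*√518597 ≈ -3.9395e+6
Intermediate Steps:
O(V) = 2 - 68*V (O(V) = 2 - 34*(V + V) = 2 - 34*2*V = 2 - 68*V)
a(l, W) = √(W² + l²)
(-2456125 - 1485502) + a(-1677, O(-20)) = (-2456125 - 1485502) + √((2 - 68*(-20))² + (-1677)²) = -3941627 + √((2 + 1360)² + 2812329) = -3941627 + √(1362² + 2812329) = -3941627 + √(1855044 + 2812329) = -3941627 + √4667373 = -3941627 + 3*√518597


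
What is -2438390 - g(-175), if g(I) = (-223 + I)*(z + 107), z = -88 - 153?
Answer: -2491722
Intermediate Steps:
z = -241
g(I) = 29882 - 134*I (g(I) = (-223 + I)*(-241 + 107) = (-223 + I)*(-134) = 29882 - 134*I)
-2438390 - g(-175) = -2438390 - (29882 - 134*(-175)) = -2438390 - (29882 + 23450) = -2438390 - 1*53332 = -2438390 - 53332 = -2491722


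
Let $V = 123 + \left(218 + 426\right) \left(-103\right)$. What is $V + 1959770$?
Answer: $1893561$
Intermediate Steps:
$V = -66209$ ($V = 123 + 644 \left(-103\right) = 123 - 66332 = -66209$)
$V + 1959770 = -66209 + 1959770 = 1893561$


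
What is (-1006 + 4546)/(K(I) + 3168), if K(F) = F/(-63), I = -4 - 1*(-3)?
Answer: 44604/39917 ≈ 1.1174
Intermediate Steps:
I = -1 (I = -4 + 3 = -1)
K(F) = -F/63 (K(F) = F*(-1/63) = -F/63)
(-1006 + 4546)/(K(I) + 3168) = (-1006 + 4546)/(-1/63*(-1) + 3168) = 3540/(1/63 + 3168) = 3540/(199585/63) = 3540*(63/199585) = 44604/39917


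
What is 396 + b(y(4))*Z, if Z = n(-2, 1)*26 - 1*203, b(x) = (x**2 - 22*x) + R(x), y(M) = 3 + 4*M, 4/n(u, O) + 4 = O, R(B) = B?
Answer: 28282/3 ≈ 9427.3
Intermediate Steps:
n(u, O) = 4/(-4 + O)
b(x) = x**2 - 21*x (b(x) = (x**2 - 22*x) + x = x**2 - 21*x)
Z = -713/3 (Z = (4/(-4 + 1))*26 - 1*203 = (4/(-3))*26 - 203 = (4*(-1/3))*26 - 203 = -4/3*26 - 203 = -104/3 - 203 = -713/3 ≈ -237.67)
396 + b(y(4))*Z = 396 + ((3 + 4*4)*(-21 + (3 + 4*4)))*(-713/3) = 396 + ((3 + 16)*(-21 + (3 + 16)))*(-713/3) = 396 + (19*(-21 + 19))*(-713/3) = 396 + (19*(-2))*(-713/3) = 396 - 38*(-713/3) = 396 + 27094/3 = 28282/3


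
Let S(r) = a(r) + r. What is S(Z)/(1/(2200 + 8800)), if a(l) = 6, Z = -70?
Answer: -704000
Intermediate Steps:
S(r) = 6 + r
S(Z)/(1/(2200 + 8800)) = (6 - 70)/(1/(2200 + 8800)) = -64/(1/11000) = -64/1/11000 = -64*11000 = -704000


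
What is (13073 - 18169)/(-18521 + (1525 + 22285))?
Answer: -5096/5289 ≈ -0.96351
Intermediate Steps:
(13073 - 18169)/(-18521 + (1525 + 22285)) = -5096/(-18521 + 23810) = -5096/5289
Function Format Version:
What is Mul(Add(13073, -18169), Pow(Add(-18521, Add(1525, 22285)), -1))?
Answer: Rational(-5096, 5289) ≈ -0.96351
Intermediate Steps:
Mul(Add(13073, -18169), Pow(Add(-18521, Add(1525, 22285)), -1)) = Mul(-5096, Pow(Add(-18521, 23810), -1)) = Mul(-5096, Pow(5289, -1)) = Mul(-5096, Rational(1, 5289)) = Rational(-5096, 5289)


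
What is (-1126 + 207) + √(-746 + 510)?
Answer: -919 + 2*I*√59 ≈ -919.0 + 15.362*I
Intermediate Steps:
(-1126 + 207) + √(-746 + 510) = -919 + √(-236) = -919 + 2*I*√59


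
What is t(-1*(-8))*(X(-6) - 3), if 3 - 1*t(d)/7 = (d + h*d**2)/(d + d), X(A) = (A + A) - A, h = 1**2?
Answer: 189/2 ≈ 94.500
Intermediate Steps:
h = 1
X(A) = A (X(A) = 2*A - A = A)
t(d) = 21 - 7*(d + d**2)/(2*d) (t(d) = 21 - 7*(d + 1*d**2)/(d + d) = 21 - 7*(d + d**2)/(2*d))
t(-1*(-8))*(X(-6) - 3) = (35/2 - (-7)*(-8)/2)*(-6 - 3) = (35/2 - 7/2*8)*(-9) = (35/2 - 28)*(-9) = -21/2*(-9) = 189/2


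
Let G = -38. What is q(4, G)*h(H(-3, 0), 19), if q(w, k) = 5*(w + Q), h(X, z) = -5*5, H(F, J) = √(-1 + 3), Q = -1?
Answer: -375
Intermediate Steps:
H(F, J) = √2
h(X, z) = -25
q(w, k) = -5 + 5*w (q(w, k) = 5*(w - 1) = 5*(-1 + w) = -5 + 5*w)
q(4, G)*h(H(-3, 0), 19) = (-5 + 5*4)*(-25) = (-5 + 20)*(-25) = 15*(-25) = -375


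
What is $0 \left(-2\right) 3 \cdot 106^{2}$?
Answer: $0$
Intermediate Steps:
$0 \left(-2\right) 3 \cdot 106^{2} = 0 \cdot 3 \cdot 11236 = 0 \cdot 11236 = 0$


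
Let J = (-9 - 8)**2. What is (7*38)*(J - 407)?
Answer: -31388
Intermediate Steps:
J = 289 (J = (-17)**2 = 289)
(7*38)*(J - 407) = (7*38)*(289 - 407) = 266*(-118) = -31388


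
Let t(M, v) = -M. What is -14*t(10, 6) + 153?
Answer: 293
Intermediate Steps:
-14*t(10, 6) + 153 = -(-14)*10 + 153 = -14*(-10) + 153 = 140 + 153 = 293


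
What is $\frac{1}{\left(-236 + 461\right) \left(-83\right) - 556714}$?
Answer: $- \frac{1}{575389} \approx -1.738 \cdot 10^{-6}$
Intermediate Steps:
$\frac{1}{\left(-236 + 461\right) \left(-83\right) - 556714} = \frac{1}{225 \left(-83\right) - 556714} = \frac{1}{-18675 - 556714} = \frac{1}{-575389} = - \frac{1}{575389}$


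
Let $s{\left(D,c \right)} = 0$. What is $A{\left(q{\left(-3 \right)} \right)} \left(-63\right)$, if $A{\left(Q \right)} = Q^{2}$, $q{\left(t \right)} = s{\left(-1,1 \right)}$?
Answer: $0$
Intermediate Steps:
$q{\left(t \right)} = 0$
$A{\left(q{\left(-3 \right)} \right)} \left(-63\right) = 0^{2} \left(-63\right) = 0 \left(-63\right) = 0$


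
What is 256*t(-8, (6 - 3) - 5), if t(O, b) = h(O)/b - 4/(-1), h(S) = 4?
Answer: 512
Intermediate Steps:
t(O, b) = 4 + 4/b (t(O, b) = 4/b - 4/(-1) = 4/b - 4*(-1) = 4/b + 4 = 4 + 4/b)
256*t(-8, (6 - 3) - 5) = 256*(4 + 4/((6 - 3) - 5)) = 256*(4 + 4/(3 - 5)) = 256*(4 + 4/(-2)) = 256*(4 + 4*(-1/2)) = 256*(4 - 2) = 256*2 = 512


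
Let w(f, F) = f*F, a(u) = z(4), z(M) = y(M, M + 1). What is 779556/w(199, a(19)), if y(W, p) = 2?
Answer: 389778/199 ≈ 1958.7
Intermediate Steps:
z(M) = 2
a(u) = 2
w(f, F) = F*f
779556/w(199, a(19)) = 779556/((2*199)) = 779556/398 = 779556*(1/398) = 389778/199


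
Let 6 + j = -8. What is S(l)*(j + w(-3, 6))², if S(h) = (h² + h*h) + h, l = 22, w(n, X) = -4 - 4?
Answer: 479160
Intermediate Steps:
w(n, X) = -8
j = -14 (j = -6 - 8 = -14)
S(h) = h + 2*h² (S(h) = (h² + h²) + h = 2*h² + h = h + 2*h²)
S(l)*(j + w(-3, 6))² = (22*(1 + 2*22))*(-14 - 8)² = (22*(1 + 44))*(-22)² = (22*45)*484 = 990*484 = 479160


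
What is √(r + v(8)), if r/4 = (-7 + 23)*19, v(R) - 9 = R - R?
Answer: 35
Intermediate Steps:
v(R) = 9 (v(R) = 9 + (R - R) = 9 + 0 = 9)
r = 1216 (r = 4*((-7 + 23)*19) = 4*(16*19) = 4*304 = 1216)
√(r + v(8)) = √(1216 + 9) = √1225 = 35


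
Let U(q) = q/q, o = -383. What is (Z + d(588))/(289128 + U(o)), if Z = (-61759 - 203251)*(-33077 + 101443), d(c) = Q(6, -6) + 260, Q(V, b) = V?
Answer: -18117673394/289129 ≈ -62663.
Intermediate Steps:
U(q) = 1
d(c) = 266 (d(c) = 6 + 260 = 266)
Z = -18117673660 (Z = -265010*68366 = -18117673660)
(Z + d(588))/(289128 + U(o)) = (-18117673660 + 266)/(289128 + 1) = -18117673394/289129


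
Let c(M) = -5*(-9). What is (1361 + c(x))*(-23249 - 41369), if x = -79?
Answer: -90852908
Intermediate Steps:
c(M) = 45
(1361 + c(x))*(-23249 - 41369) = (1361 + 45)*(-23249 - 41369) = 1406*(-64618) = -90852908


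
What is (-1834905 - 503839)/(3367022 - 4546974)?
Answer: 292343/147494 ≈ 1.9821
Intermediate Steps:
(-1834905 - 503839)/(3367022 - 4546974) = -2338744/(-1179952) = -2338744*(-1/1179952) = 292343/147494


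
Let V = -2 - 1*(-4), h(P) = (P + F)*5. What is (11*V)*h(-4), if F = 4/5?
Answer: -352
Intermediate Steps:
F = ⅘ (F = 4*(⅕) = ⅘ ≈ 0.80000)
h(P) = 4 + 5*P (h(P) = (P + ⅘)*5 = (⅘ + P)*5 = 4 + 5*P)
V = 2 (V = -2 + 4 = 2)
(11*V)*h(-4) = (11*2)*(4 + 5*(-4)) = 22*(4 - 20) = 22*(-16) = -352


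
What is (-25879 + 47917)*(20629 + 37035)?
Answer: 1270799232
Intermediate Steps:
(-25879 + 47917)*(20629 + 37035) = 22038*57664 = 1270799232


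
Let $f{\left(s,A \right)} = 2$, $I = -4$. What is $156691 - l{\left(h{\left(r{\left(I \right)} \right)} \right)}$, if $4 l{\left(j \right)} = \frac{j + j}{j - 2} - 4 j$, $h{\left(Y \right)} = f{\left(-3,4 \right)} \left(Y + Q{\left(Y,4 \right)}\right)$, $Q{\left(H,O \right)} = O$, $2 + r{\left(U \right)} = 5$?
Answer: $\frac{1880453}{12} \approx 1.567 \cdot 10^{5}$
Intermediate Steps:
$r{\left(U \right)} = 3$ ($r{\left(U \right)} = -2 + 5 = 3$)
$h{\left(Y \right)} = 8 + 2 Y$ ($h{\left(Y \right)} = 2 \left(Y + 4\right) = 2 \left(4 + Y\right) = 8 + 2 Y$)
$l{\left(j \right)} = - j + \frac{j}{2 \left(-2 + j\right)}$ ($l{\left(j \right)} = \frac{\frac{j + j}{j - 2} - 4 j}{4} = \frac{\frac{2 j}{-2 + j} - 4 j}{4} = \frac{- 4 j + \frac{2 j}{-2 + j}}{4} = - j + \frac{j}{2 \left(-2 + j\right)}$)
$156691 - l{\left(h{\left(r{\left(I \right)} \right)} \right)} = 156691 - \frac{\left(8 + 2 \cdot 3\right) \left(5 - 2 \left(8 + 2 \cdot 3\right)\right)}{2 \left(-2 + \left(8 + 2 \cdot 3\right)\right)} = 156691 - \frac{\left(8 + 6\right) \left(5 - 2 \left(8 + 6\right)\right)}{2 \left(-2 + \left(8 + 6\right)\right)} = 156691 - \frac{1}{2} \cdot 14 \frac{1}{-2 + 14} \left(5 - 28\right) = 156691 - \frac{1}{2} \cdot 14 \cdot \frac{1}{12} \left(5 - 28\right) = 156691 - \frac{1}{2} \cdot 14 \cdot \frac{1}{12} \left(-23\right) = 156691 - - \frac{161}{12} = 156691 + \frac{161}{12} = \frac{1880453}{12}$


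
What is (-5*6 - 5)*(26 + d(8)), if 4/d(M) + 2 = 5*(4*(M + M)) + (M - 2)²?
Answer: -161140/177 ≈ -910.40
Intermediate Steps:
d(M) = 4/(-2 + (-2 + M)² + 40*M) (d(M) = 4/(-2 + (5*(4*(M + M)) + (M - 2)²)) = 4/(-2 + (5*(4*(2*M)) + (-2 + M)²)) = 4/(-2 + (5*(8*M) + (-2 + M)²)) = 4/(-2 + (40*M + (-2 + M)²)) = 4/(-2 + ((-2 + M)² + 40*M)) = 4/(-2 + (-2 + M)² + 40*M))
(-5*6 - 5)*(26 + d(8)) = (-5*6 - 5)*(26 + 4/(2 + 8² + 36*8)) = (-5*6 - 5)*(26 + 4/(2 + 64 + 288)) = (-30 - 5)*(26 + 4/354) = -35*(26 + 4*(1/354)) = -35*(26 + 2/177) = -35*4604/177 = -161140/177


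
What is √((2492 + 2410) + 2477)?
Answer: √7379 ≈ 85.901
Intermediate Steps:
√((2492 + 2410) + 2477) = √(4902 + 2477) = √7379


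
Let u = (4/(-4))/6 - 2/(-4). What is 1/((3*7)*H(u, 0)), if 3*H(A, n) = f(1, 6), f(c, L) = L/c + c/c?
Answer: 1/49 ≈ 0.020408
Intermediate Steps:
f(c, L) = 1 + L/c (f(c, L) = L/c + 1 = 1 + L/c)
u = ⅓ (u = (4*(-¼))*(⅙) - 2*(-¼) = -1*⅙ + ½ = -⅙ + ½ = ⅓ ≈ 0.33333)
H(A, n) = 7/3 (H(A, n) = ((6 + 1)/1)/3 = (1*7)/3 = (⅓)*7 = 7/3)
1/((3*7)*H(u, 0)) = 1/((3*7)*(7/3)) = 1/(21*(7/3)) = 1/49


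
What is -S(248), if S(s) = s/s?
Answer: -1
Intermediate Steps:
S(s) = 1
-S(248) = -1*1 = -1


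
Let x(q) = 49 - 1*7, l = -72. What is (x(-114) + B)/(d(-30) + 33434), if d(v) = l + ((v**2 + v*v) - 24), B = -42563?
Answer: -42521/35138 ≈ -1.2101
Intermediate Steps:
x(q) = 42 (x(q) = 49 - 7 = 42)
d(v) = -96 + 2*v**2 (d(v) = -72 + ((v**2 + v*v) - 24) = -72 + ((v**2 + v**2) - 24) = -72 + (2*v**2 - 24) = -72 + (-24 + 2*v**2) = -96 + 2*v**2)
(x(-114) + B)/(d(-30) + 33434) = (42 - 42563)/((-96 + 2*(-30)**2) + 33434) = -42521/((-96 + 2*900) + 33434) = -42521/((-96 + 1800) + 33434) = -42521/(1704 + 33434) = -42521/35138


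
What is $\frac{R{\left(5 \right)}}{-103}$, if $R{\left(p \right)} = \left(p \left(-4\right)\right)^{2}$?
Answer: $- \frac{400}{103} \approx -3.8835$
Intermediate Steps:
$R{\left(p \right)} = 16 p^{2}$ ($R{\left(p \right)} = \left(- 4 p\right)^{2} = 16 p^{2}$)
$\frac{R{\left(5 \right)}}{-103} = \frac{16 \cdot 5^{2}}{-103} = 16 \cdot 25 \left(- \frac{1}{103}\right) = 400 \left(- \frac{1}{103}\right) = - \frac{400}{103}$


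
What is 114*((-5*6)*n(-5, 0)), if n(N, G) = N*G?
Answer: 0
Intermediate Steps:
n(N, G) = G*N
114*((-5*6)*n(-5, 0)) = 114*((-5*6)*(0*(-5))) = 114*(-30*0) = 114*0 = 0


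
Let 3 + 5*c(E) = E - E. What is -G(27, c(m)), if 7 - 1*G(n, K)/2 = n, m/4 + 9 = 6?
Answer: 40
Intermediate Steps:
m = -12 (m = -36 + 4*6 = -36 + 24 = -12)
c(E) = -3/5 (c(E) = -3/5 + (E - E)/5 = -3/5 + (1/5)*0 = -3/5 + 0 = -3/5)
G(n, K) = 14 - 2*n
-G(27, c(m)) = -(14 - 2*27) = -(14 - 54) = -1*(-40) = 40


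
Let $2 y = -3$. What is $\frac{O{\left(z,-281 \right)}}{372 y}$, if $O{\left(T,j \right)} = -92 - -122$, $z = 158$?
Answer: $- \frac{5}{93} \approx -0.053763$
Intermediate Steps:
$y = - \frac{3}{2}$ ($y = \frac{1}{2} \left(-3\right) = - \frac{3}{2} \approx -1.5$)
$O{\left(T,j \right)} = 30$ ($O{\left(T,j \right)} = -92 + 122 = 30$)
$\frac{O{\left(z,-281 \right)}}{372 y} = \frac{30}{372 \left(- \frac{3}{2}\right)} = \frac{30}{-558} = 30 \left(- \frac{1}{558}\right) = - \frac{5}{93}$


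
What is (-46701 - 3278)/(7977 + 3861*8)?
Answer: -49979/38865 ≈ -1.2860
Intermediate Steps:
(-46701 - 3278)/(7977 + 3861*8) = -49979/(7977 + 30888) = -49979/38865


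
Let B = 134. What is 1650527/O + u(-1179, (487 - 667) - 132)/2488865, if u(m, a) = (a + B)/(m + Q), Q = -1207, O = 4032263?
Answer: 4900771444924422/11972659594033535 ≈ 0.40933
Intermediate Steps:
u(m, a) = (134 + a)/(-1207 + m) (u(m, a) = (a + 134)/(m - 1207) = (134 + a)/(-1207 + m))
1650527/O + u(-1179, (487 - 667) - 132)/2488865 = 1650527/4032263 + ((134 + ((487 - 667) - 132))/(-1207 - 1179))/2488865 = 1650527*(1/4032263) + ((134 + (-180 - 132))/(-2386))*(1/2488865) = 1650527/4032263 - (134 - 312)/2386*(1/2488865) = 1650527/4032263 - 1/2386*(-178)*(1/2488865) = 1650527/4032263 + (89/1193)*(1/2488865) = 1650527/4032263 + 89/2969215945 = 4900771444924422/11972659594033535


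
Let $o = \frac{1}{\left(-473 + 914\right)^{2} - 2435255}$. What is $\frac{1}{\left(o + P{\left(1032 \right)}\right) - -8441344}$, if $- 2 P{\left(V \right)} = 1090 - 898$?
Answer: $\frac{2240774}{18914929045951} \approx 1.1847 \cdot 10^{-7}$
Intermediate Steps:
$P{\left(V \right)} = -96$ ($P{\left(V \right)} = - \frac{1090 - 898}{2} = \left(- \frac{1}{2}\right) 192 = -96$)
$o = - \frac{1}{2240774}$ ($o = \frac{1}{441^{2} - 2435255} = \frac{1}{194481 - 2435255} = \frac{1}{-2240774} = - \frac{1}{2240774} \approx -4.4627 \cdot 10^{-7}$)
$\frac{1}{\left(o + P{\left(1032 \right)}\right) - -8441344} = \frac{1}{\left(- \frac{1}{2240774} - 96\right) - -8441344} = \frac{1}{- \frac{215114305}{2240774} + 8441344} = \frac{1}{\frac{18914929045951}{2240774}} = \frac{2240774}{18914929045951}$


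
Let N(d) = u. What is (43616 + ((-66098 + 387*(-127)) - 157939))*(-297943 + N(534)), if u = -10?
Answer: 68401070210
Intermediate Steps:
N(d) = -10
(43616 + ((-66098 + 387*(-127)) - 157939))*(-297943 + N(534)) = (43616 + ((-66098 + 387*(-127)) - 157939))*(-297943 - 10) = (43616 + ((-66098 - 49149) - 157939))*(-297953) = (43616 + (-115247 - 157939))*(-297953) = (43616 - 273186)*(-297953) = -229570*(-297953) = 68401070210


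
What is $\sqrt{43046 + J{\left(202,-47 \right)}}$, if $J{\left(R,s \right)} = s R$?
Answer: $12 \sqrt{233} \approx 183.17$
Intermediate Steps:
$J{\left(R,s \right)} = R s$
$\sqrt{43046 + J{\left(202,-47 \right)}} = \sqrt{43046 + 202 \left(-47\right)} = \sqrt{43046 - 9494} = \sqrt{33552} = 12 \sqrt{233}$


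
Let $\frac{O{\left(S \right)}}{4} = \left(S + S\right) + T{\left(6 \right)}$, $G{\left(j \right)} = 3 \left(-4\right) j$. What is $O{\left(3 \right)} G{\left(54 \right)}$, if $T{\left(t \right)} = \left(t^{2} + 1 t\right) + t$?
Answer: $-139968$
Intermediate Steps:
$G{\left(j \right)} = - 12 j$
$T{\left(t \right)} = t^{2} + 2 t$ ($T{\left(t \right)} = \left(t^{2} + t\right) + t = \left(t + t^{2}\right) + t = t^{2} + 2 t$)
$O{\left(S \right)} = 192 + 8 S$ ($O{\left(S \right)} = 4 \left(\left(S + S\right) + 6 \left(2 + 6\right)\right) = 4 \left(2 S + 6 \cdot 8\right) = 4 \left(2 S + 48\right) = 4 \left(48 + 2 S\right) = 192 + 8 S$)
$O{\left(3 \right)} G{\left(54 \right)} = \left(192 + 8 \cdot 3\right) \left(\left(-12\right) 54\right) = \left(192 + 24\right) \left(-648\right) = 216 \left(-648\right) = -139968$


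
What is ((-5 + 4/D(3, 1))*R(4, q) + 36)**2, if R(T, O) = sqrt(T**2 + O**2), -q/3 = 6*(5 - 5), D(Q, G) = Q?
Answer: 4096/9 ≈ 455.11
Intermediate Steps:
q = 0 (q = -18*(5 - 5) = -18*0 = -3*0 = 0)
R(T, O) = sqrt(O**2 + T**2)
((-5 + 4/D(3, 1))*R(4, q) + 36)**2 = ((-5 + 4/3)*sqrt(0**2 + 4**2) + 36)**2 = ((-5 + 4*(1/3))*sqrt(0 + 16) + 36)**2 = ((-5 + 4/3)*sqrt(16) + 36)**2 = (-11/3*4 + 36)**2 = (-44/3 + 36)**2 = (64/3)**2 = 4096/9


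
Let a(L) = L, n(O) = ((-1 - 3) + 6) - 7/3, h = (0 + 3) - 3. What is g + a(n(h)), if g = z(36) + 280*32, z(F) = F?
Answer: 26987/3 ≈ 8995.7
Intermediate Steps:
h = 0 (h = 3 - 3 = 0)
n(O) = -1/3 (n(O) = (-4 + 6) - 7*1/3 = 2 - 7/3 = -1/3)
g = 8996 (g = 36 + 280*32 = 36 + 8960 = 8996)
g + a(n(h)) = 8996 - 1/3 = 26987/3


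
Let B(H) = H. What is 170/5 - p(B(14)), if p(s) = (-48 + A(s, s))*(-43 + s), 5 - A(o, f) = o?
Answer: -1619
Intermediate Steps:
A(o, f) = 5 - o
p(s) = (-43 + s)*(-43 - s) (p(s) = (-48 + (5 - s))*(-43 + s) = (-43 - s)*(-43 + s) = (-43 + s)*(-43 - s))
170/5 - p(B(14)) = 170/5 - (1849 - 1*14²) = 170*(⅕) - (1849 - 1*196) = 34 - (1849 - 196) = 34 - 1*1653 = 34 - 1653 = -1619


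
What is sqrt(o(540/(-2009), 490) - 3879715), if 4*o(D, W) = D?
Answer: I*sqrt(319568250370)/287 ≈ 1969.7*I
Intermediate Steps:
o(D, W) = D/4
sqrt(o(540/(-2009), 490) - 3879715) = sqrt((540/(-2009))/4 - 3879715) = sqrt((540*(-1/2009))/4 - 3879715) = sqrt((1/4)*(-540/2009) - 3879715) = sqrt(-135/2009 - 3879715) = sqrt(-7794347570/2009) = I*sqrt(319568250370)/287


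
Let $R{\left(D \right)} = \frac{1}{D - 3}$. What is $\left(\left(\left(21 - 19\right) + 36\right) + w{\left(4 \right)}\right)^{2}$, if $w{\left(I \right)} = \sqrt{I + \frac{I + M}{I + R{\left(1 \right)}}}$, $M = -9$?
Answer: $\frac{10126}{7} + \frac{228 \sqrt{14}}{7} \approx 1568.4$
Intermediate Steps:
$R{\left(D \right)} = \frac{1}{-3 + D}$
$w{\left(I \right)} = \sqrt{I + \frac{-9 + I}{- \frac{1}{2} + I}}$ ($w{\left(I \right)} = \sqrt{I + \frac{I - 9}{I + \frac{1}{-3 + 1}}} = \sqrt{I + \frac{-9 + I}{I + \frac{1}{-2}}} = \sqrt{I + \frac{-9 + I}{I - \frac{1}{2}}} = \sqrt{I + \frac{-9 + I}{- \frac{1}{2} + I}}$)
$\left(\left(\left(21 - 19\right) + 36\right) + w{\left(4 \right)}\right)^{2} = \left(\left(\left(21 - 19\right) + 36\right) + \sqrt{\frac{-18 + 4 + 2 \cdot 4^{2}}{-1 + 2 \cdot 4}}\right)^{2} = \left(\left(2 + 36\right) + \sqrt{\frac{-18 + 4 + 2 \cdot 16}{-1 + 8}}\right)^{2} = \left(38 + \sqrt{\frac{-18 + 4 + 32}{7}}\right)^{2} = \left(38 + \sqrt{\frac{1}{7} \cdot 18}\right)^{2} = \left(38 + \sqrt{\frac{18}{7}}\right)^{2} = \left(38 + \frac{3 \sqrt{14}}{7}\right)^{2}$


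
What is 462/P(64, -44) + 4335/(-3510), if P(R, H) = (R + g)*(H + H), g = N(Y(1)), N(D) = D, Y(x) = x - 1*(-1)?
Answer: -13535/10296 ≈ -1.3146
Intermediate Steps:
Y(x) = 1 + x (Y(x) = x + 1 = 1 + x)
g = 2 (g = 1 + 1 = 2)
P(R, H) = 2*H*(2 + R) (P(R, H) = (R + 2)*(H + H) = (2 + R)*(2*H) = 2*H*(2 + R))
462/P(64, -44) + 4335/(-3510) = 462/((2*(-44)*(2 + 64))) + 4335/(-3510) = 462/((2*(-44)*66)) + 4335*(-1/3510) = 462/(-5808) - 289/234 = 462*(-1/5808) - 289/234 = -7/88 - 289/234 = -13535/10296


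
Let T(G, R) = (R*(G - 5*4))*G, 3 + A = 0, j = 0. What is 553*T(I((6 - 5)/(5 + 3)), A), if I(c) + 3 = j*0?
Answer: -114471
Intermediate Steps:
I(c) = -3 (I(c) = -3 + 0*0 = -3 + 0 = -3)
A = -3 (A = -3 + 0 = -3)
T(G, R) = G*R*(-20 + G) (T(G, R) = (R*(G - 20))*G = (R*(-20 + G))*G = G*R*(-20 + G))
553*T(I((6 - 5)/(5 + 3)), A) = 553*(-3*(-3)*(-20 - 3)) = 553*(-3*(-3)*(-23)) = 553*(-207) = -114471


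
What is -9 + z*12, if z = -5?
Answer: -69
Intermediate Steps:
-9 + z*12 = -9 - 5*12 = -9 - 60 = -69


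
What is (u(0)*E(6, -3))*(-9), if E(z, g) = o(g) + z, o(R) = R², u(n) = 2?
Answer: -270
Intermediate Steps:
E(z, g) = z + g² (E(z, g) = g² + z = z + g²)
(u(0)*E(6, -3))*(-9) = (2*(6 + (-3)²))*(-9) = (2*(6 + 9))*(-9) = (2*15)*(-9) = 30*(-9) = -270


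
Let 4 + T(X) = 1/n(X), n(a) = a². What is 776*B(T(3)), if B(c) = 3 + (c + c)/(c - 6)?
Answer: 261512/89 ≈ 2938.3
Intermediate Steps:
T(X) = -4 + X⁻² (T(X) = -4 + 1/(X²) = -4 + X⁻²)
B(c) = 3 + 2*c/(-6 + c) (B(c) = 3 + (2*c)/(-6 + c) = 3 + 2*c/(-6 + c))
776*B(T(3)) = 776*((-18 + 5*(-4 + 3⁻²))/(-6 + (-4 + 3⁻²))) = 776*((-18 + 5*(-4 + ⅑))/(-6 + (-4 + ⅑))) = 776*((-18 + 5*(-35/9))/(-6 - 35/9)) = 776*((-18 - 175/9)/(-89/9)) = 776*(-9/89*(-337/9)) = 776*(337/89) = 261512/89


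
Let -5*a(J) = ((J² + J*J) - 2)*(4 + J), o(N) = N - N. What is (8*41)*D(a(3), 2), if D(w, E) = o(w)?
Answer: 0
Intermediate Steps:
o(N) = 0
a(J) = -(-2 + 2*J²)*(4 + J)/5 (a(J) = -((J² + J*J) - 2)*(4 + J)/5 = -((J² + J²) - 2)*(4 + J)/5 = -(2*J² - 2)*(4 + J)/5 = -(-2 + 2*J²)*(4 + J)/5)
D(w, E) = 0
(8*41)*D(a(3), 2) = (8*41)*0 = 328*0 = 0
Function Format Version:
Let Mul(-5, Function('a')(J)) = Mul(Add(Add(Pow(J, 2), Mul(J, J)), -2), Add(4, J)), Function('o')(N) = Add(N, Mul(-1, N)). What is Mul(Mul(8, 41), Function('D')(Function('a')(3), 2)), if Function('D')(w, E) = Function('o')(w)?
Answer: 0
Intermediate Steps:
Function('o')(N) = 0
Function('a')(J) = Mul(Rational(-1, 5), Add(-2, Mul(2, Pow(J, 2))), Add(4, J)) (Function('a')(J) = Mul(Rational(-1, 5), Mul(Add(Add(Pow(J, 2), Mul(J, J)), -2), Add(4, J))) = Mul(Rational(-1, 5), Mul(Add(Add(Pow(J, 2), Pow(J, 2)), -2), Add(4, J))) = Mul(Rational(-1, 5), Mul(Add(Mul(2, Pow(J, 2)), -2), Add(4, J))) = Mul(Rational(-1, 5), Mul(Add(-2, Mul(2, Pow(J, 2))), Add(4, J))) = Mul(Rational(-1, 5), Add(-2, Mul(2, Pow(J, 2))), Add(4, J)))
Function('D')(w, E) = 0
Mul(Mul(8, 41), Function('D')(Function('a')(3), 2)) = Mul(Mul(8, 41), 0) = Mul(328, 0) = 0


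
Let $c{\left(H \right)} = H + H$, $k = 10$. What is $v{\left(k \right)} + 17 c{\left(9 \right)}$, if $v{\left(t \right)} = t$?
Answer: $316$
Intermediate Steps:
$c{\left(H \right)} = 2 H$
$v{\left(k \right)} + 17 c{\left(9 \right)} = 10 + 17 \cdot 2 \cdot 9 = 10 + 17 \cdot 18 = 10 + 306 = 316$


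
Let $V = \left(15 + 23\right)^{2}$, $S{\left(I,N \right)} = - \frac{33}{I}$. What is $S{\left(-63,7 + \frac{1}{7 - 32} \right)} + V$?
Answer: $\frac{30335}{21} \approx 1444.5$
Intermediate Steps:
$V = 1444$ ($V = 38^{2} = 1444$)
$S{\left(-63,7 + \frac{1}{7 - 32} \right)} + V = - \frac{33}{-63} + 1444 = \left(-33\right) \left(- \frac{1}{63}\right) + 1444 = \frac{11}{21} + 1444 = \frac{30335}{21}$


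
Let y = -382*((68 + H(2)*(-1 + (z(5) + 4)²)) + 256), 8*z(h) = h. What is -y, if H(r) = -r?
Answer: 1731033/16 ≈ 1.0819e+5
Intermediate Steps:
z(h) = h/8
y = -1731033/16 (y = -382*((68 + (-1*2)*(-1 + ((⅛)*5 + 4)²)) + 256) = -382*((68 - 2*(-1 + (5/8 + 4)²)) + 256) = -382*((68 - 2*(-1 + (37/8)²)) + 256) = -382*((68 - 2*(-1 + 1369/64)) + 256) = -382*((68 - 2*1305/64) + 256) = -382*((68 - 1305/32) + 256) = -382*(871/32 + 256) = -382*9063/32 = -1731033/16 ≈ -1.0819e+5)
-y = -1*(-1731033/16) = 1731033/16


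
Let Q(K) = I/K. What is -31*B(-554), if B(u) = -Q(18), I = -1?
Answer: -31/18 ≈ -1.7222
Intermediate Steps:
Q(K) = -1/K
B(u) = 1/18 (B(u) = -(-1)/18 = -1*(-1/18) = 1/18)
-31*B(-554) = -31*1/18 = -31/18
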